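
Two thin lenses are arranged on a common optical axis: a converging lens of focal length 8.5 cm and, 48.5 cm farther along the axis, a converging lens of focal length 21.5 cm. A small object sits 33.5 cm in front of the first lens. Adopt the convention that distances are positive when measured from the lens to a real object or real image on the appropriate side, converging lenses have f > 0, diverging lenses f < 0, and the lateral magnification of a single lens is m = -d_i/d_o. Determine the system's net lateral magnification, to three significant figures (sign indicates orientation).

First lens: d_i1 = 1/(1/8.5 - 1/33.5) = 11.390 cm.
m_1 = -(11.390)/33.5 = -0.3400.
The intermediate image is 11.390 cm to the right of lens 1, so d_o2 = L - d_i1 = 48.5 - 11.390 = 37.110 cm.
Second lens: d_i2 = 1/(1/21.5 - 1/(37.110)) = 51.112 cm.
m_2 = -(51.112)/(37.110) = -1.3773.
Overall magnification: m = m_1 m_2 = 0.4683.

0.468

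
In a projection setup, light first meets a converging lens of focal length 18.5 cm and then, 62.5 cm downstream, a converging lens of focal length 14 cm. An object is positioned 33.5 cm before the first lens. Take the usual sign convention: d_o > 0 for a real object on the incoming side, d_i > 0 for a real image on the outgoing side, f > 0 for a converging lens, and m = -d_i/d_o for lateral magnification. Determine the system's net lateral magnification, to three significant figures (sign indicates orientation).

2.40

Lens 1: 1/d_i1 = 1/f_1 - 1/d_o1 = 1/18.5 - 1/33.5 = 0.02420 cm^-1, so d_i1 = 41.317 cm.
m_1 = -(41.317)/33.5 = -1.2333.
Object distance for lens 2: d_o2 = 62.5 - 41.317 = 21.183 cm.
Lens 2: 1/d_i2 = 1/f_2 - 1/d_o2 = 1/14 - 1/(21.183) = 0.02422 cm^-1, so d_i2 = 41.285 cm.
m_2 = -(41.285)/(21.183) = -1.9490.
Overall magnification: m = m_1 m_2 = 2.4037.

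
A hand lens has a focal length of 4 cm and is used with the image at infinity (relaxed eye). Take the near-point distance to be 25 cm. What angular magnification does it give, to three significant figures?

6.25

M = D/f = 25/4 = 6.250.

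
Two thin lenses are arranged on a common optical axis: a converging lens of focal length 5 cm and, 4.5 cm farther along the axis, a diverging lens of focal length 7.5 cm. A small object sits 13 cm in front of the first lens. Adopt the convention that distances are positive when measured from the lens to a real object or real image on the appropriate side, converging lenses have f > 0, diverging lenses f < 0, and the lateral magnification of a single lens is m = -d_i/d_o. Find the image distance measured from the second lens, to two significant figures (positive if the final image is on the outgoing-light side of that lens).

Applying the thin-lens equation to the first lens, 1/5 = 1/13 + 1/d_i1, which gives d_i1 = 8.125 cm.
Since 8.125 cm > 4.5 cm, the first image lies past the second lens and serves as a virtual object: d_o2 = L - d_i1 = -3.625 cm.
Applying the thin-lens equation again with f_2 = -7.5 cm and d_o2 = -3.625 cm gives d_i2 = 7.016 cm.

7.0 cm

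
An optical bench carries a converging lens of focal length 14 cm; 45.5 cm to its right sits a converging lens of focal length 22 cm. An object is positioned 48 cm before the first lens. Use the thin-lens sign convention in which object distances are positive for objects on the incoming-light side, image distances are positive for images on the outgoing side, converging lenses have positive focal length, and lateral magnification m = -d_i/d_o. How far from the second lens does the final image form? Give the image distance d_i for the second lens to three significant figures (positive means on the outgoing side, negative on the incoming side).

152 cm

Applying the thin-lens equation to the first lens, 1/14 = 1/48 + 1/d_i1, which gives d_i1 = 19.765 cm.
Object distance for lens 2: d_o2 = 45.5 - 19.765 = 25.735 cm.
Applying the thin-lens equation again with f_2 = 22 cm and d_o2 = 25.735 cm gives d_i2 = 151.575 cm.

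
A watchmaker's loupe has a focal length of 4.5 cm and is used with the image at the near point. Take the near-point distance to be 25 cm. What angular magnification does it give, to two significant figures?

6.6

M = 1 + D/f = 1 + 25/4.5 = 6.556.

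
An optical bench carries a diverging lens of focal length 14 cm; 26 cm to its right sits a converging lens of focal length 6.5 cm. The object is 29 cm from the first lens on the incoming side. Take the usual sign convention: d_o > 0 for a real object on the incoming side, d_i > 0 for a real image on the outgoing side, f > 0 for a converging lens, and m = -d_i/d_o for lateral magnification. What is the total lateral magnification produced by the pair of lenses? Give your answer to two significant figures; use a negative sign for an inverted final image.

-0.073

Applying the thin-lens equation to the first lens, 1/(-14) = 1/29 + 1/d_i1, which gives d_i1 = -9.442 cm.
Its lateral magnification is m_1 = -d_i1/d_o1 = -(-9.442)/29 = 0.3256.
With d_i1 < 0 the first image is virtual and lies on the object side; the object distance for lens 2 is d_o2 = 26 - (-9.442) = 35.442 cm.
Applying the thin-lens equation again with f_2 = 6.5 cm and d_o2 = 35.442 cm gives d_i2 = 7.960 cm.
m_2 = -(7.960)/(35.442) = -0.2246.
Overall magnification: m = m_1 m_2 = -0.0731.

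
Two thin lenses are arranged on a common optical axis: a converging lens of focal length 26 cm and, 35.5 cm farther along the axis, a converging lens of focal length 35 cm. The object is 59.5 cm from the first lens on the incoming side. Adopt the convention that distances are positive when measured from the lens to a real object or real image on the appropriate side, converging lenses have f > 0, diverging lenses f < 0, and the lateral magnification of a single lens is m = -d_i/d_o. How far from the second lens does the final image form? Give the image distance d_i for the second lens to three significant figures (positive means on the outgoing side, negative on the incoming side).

8.18 cm

First lens: d_i1 = 1/(1/26 - 1/59.5) = 46.179 cm.
This image would form 46.179 cm past lens 1, i.e. 10.679 cm beyond lens 2, so it is a virtual object for lens 2: d_o2 = 35.5 - 46.179 = -10.679 cm.
Second lens: d_i2 = 1/(1/35 - 1/(-10.679)) = 8.182 cm.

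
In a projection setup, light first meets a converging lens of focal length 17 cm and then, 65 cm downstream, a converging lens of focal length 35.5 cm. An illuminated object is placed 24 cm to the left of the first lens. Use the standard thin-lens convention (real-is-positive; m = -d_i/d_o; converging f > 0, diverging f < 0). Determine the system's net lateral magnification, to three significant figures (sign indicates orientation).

Lens 1: 1/d_i1 = 1/f_1 - 1/d_o1 = 1/17 - 1/24 = 0.01716 cm^-1, so d_i1 = 58.286 cm.
m_1 = -(58.286)/24 = -2.4286.
That image sits 6.714 cm in front of the second lens, so d_o2 = 6.714 cm.
Lens 2: 1/d_i2 = 1/f_2 - 1/d_o2 = 1/35.5 - 1/(6.714) = -0.12077 cm^-1, so d_i2 = -8.280 cm.
m_2 = -(-8.280)/(6.714) = 1.2333.
Total m = m_1 x m_2 = (-2.4286)(1.2333) = -2.9950.

-3.00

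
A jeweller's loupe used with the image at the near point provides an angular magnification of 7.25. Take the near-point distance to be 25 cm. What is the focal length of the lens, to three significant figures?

For the image at the near point, M = 1 + D/f.
f = D/(M - 1) = 25/(7.25 - 1) = 4.000 cm.

4.00 cm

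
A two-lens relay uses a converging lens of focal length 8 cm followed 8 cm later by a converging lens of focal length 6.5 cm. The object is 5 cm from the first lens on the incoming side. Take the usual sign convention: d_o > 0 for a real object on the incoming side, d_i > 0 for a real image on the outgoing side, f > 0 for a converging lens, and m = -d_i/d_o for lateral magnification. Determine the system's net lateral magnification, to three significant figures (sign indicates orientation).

Lens 1: 1/d_i1 = 1/f_1 - 1/d_o1 = 1/8 - 1/5 = -0.07500 cm^-1, so d_i1 = -13.333 cm.
m_1 = -(-13.333)/5 = 2.6667.
With d_i1 < 0 the first image is virtual and lies on the object side; the object distance for lens 2 is d_o2 = 8 - (-13.333) = 21.333 cm.
Lens 2: 1/d_i2 = 1/f_2 - 1/d_o2 = 1/6.5 - 1/(21.333) = 0.10697 cm^-1, so d_i2 = 9.348 cm.
m_2 = -(9.348)/(21.333) = -0.4382.
The system's lateral magnification is m_1 m_2 = (2.6667)(-0.4382) = -1.1685.

-1.17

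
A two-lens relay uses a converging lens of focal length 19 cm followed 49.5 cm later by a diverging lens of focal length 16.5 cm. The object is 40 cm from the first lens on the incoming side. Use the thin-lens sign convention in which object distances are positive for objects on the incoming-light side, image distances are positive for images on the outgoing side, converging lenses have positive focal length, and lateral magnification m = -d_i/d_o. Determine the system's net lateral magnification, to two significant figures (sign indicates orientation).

Lens 1: 1/d_i1 = 1/f_1 - 1/d_o1 = 1/19 - 1/40 = 0.02763 cm^-1, so d_i1 = 36.190 cm.
m_1 = -(36.190)/40 = -0.9048.
The intermediate image is 36.190 cm to the right of lens 1, so d_o2 = L - d_i1 = 49.5 - 36.190 = 13.310 cm.
Lens 2: 1/d_i2 = 1/f_2 - 1/d_o2 = 1/(-16.5) - 1/(13.310) = -0.13574 cm^-1, so d_i2 = -7.367 cm.
m_2 = -(-7.367)/(13.310) = 0.5535.
Total m = m_1 x m_2 = (-0.9048)(0.5535) = -0.5008.

-0.50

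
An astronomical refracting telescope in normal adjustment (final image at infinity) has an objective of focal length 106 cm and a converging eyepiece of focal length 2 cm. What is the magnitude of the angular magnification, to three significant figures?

|M| = f_obj/|f_eye| = 106/2 = 53.000.

53.0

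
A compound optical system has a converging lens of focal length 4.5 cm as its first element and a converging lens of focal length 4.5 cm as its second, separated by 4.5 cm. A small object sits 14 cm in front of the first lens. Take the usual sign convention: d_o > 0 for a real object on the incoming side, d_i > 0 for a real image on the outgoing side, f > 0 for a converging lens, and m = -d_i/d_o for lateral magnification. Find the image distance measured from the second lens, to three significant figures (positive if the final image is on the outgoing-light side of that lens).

Lens 1: 1/d_i1 = 1/f_1 - 1/d_o1 = 1/4.5 - 1/14 = 0.15079 cm^-1, so d_i1 = 6.632 cm.
This image would form 6.632 cm past lens 1, i.e. 2.132 cm beyond lens 2, so it is a virtual object for lens 2: d_o2 = 4.5 - 6.632 = -2.132 cm.
Lens 2: 1/d_i2 = 1/f_2 - 1/d_o2 = 1/4.5 - 1/(-2.132) = 0.69136 cm^-1, so d_i2 = 1.446 cm.

1.45 cm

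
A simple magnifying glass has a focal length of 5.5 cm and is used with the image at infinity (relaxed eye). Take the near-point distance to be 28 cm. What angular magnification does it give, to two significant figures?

M = D/f = 28/5.5 = 5.091.

5.1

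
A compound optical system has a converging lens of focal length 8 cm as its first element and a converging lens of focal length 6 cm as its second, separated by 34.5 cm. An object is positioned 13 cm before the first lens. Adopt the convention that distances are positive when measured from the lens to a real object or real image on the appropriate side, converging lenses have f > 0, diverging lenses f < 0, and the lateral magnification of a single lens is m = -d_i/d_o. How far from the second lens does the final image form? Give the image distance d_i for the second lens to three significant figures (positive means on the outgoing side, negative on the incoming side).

10.7 cm

Lens 1: 1/d_i1 = 1/f_1 - 1/d_o1 = 1/8 - 1/13 = 0.04808 cm^-1, so d_i1 = 20.800 cm.
The intermediate image is 20.800 cm to the right of lens 1, so d_o2 = L - d_i1 = 34.5 - 20.800 = 13.700 cm.
Lens 2: 1/d_i2 = 1/f_2 - 1/d_o2 = 1/6 - 1/(13.700) = 0.09367 cm^-1, so d_i2 = 10.675 cm.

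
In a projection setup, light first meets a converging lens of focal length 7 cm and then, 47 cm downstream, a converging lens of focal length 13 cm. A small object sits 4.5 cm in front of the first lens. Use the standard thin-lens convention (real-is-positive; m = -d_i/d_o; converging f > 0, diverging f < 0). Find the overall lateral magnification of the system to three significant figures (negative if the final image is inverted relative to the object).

-0.781

Applying the thin-lens equation to the first lens, 1/7 = 1/4.5 + 1/d_i1, which gives d_i1 = -12.600 cm.
Its lateral magnification is m_1 = -d_i1/d_o1 = -(-12.600)/4.5 = 2.8000.
With d_i1 < 0 the first image is virtual and lies on the object side; the object distance for lens 2 is d_o2 = 47 - (-12.600) = 59.600 cm.
Applying the thin-lens equation again with f_2 = 13 cm and d_o2 = 59.600 cm gives d_i2 = 16.627 cm.
m_2 = -(16.627)/(59.600) = -0.2790.
The system's lateral magnification is m_1 m_2 = (2.8000)(-0.2790) = -0.7811.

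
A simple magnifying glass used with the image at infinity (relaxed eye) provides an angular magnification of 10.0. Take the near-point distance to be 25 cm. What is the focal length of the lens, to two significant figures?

2.5 cm

For the image at infinity, M = D/f.
f = D/M = 25/10.0 = 2.500 cm.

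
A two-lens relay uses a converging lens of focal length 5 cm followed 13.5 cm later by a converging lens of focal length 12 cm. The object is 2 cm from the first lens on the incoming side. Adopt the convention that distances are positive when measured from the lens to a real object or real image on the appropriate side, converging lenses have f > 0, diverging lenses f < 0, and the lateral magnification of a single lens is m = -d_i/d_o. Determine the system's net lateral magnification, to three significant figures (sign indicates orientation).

-4.14

First lens: d_i1 = 1/(1/5 - 1/2) = -3.333 cm.
m_1 = -(-3.333)/2 = 1.6667.
With d_i1 < 0 the first image is virtual and lies on the object side; the object distance for lens 2 is d_o2 = 13.5 - (-3.333) = 16.833 cm.
Second lens: d_i2 = 1/(1/12 - 1/(16.833)) = 41.793 cm.
m_2 = -(41.793)/(16.833) = -2.4828.
Overall magnification: m = m_1 m_2 = -4.1379.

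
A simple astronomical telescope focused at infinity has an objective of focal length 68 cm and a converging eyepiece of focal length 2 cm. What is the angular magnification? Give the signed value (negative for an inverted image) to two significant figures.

-34

M = -f_obj/f_eye = -68/(2) = -34.000.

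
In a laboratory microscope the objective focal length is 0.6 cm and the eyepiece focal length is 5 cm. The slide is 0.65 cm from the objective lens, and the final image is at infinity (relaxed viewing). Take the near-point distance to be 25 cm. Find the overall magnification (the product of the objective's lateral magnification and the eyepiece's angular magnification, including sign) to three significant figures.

-60.0

Objective: 1/d_i = 1/f_obj - 1/d_o = 1/0.6 - 1/0.65 = 0.12821 cm^-1, so d_i = 7.800 cm.
m_obj = -d_i/d_o = -7.800/0.65 = -12.000.
Eyepiece angular magnification (image at infinity): M_eye = D/f_e = 25/5 = 5.000.
Overall M = m_obj x M_eye = (-12.000)(5.000) = -60.00.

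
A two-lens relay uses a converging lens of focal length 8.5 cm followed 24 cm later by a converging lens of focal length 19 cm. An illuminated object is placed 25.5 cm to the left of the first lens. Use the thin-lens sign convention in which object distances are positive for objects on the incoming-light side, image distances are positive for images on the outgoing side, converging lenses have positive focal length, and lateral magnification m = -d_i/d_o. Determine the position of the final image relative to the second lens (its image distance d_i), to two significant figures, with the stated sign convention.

First lens: d_i1 = 1/(1/8.5 - 1/25.5) = 12.750 cm.
Object distance for lens 2: d_o2 = 24 - 12.750 = 11.250 cm.
Second lens: d_i2 = 1/(1/19 - 1/(11.250)) = -27.581 cm.

-28 cm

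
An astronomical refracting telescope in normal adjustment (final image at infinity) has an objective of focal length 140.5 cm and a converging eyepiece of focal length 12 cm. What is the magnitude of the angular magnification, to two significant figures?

|M| = f_obj/|f_eye| = 140.5/12 = 11.708.

12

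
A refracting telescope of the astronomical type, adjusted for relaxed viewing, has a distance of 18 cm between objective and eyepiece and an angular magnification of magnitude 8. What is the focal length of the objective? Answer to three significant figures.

In normal adjustment the tube length equals f_obj + f_eye and |M| = f_obj/f_eye.
So f_obj = 8 f_eye and 8 f_eye + f_eye = 18 cm, giving f_eye = 18/9 = 2.000 cm and f_obj = 16.000 cm.

16.0 cm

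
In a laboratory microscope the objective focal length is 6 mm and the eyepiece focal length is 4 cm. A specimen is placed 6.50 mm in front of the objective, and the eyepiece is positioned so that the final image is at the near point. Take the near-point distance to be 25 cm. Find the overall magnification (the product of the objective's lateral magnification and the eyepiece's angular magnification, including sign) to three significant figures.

-87.0

Convert to cm: f_obj = 6 mm = 0.6 cm; d_o = 6.50 mm = 0.65 cm.
Objective: 1/d_i = 1/f_obj - 1/d_o = 1/0.6 - 1/0.65 = 0.12821 cm^-1, so d_i = 7.800 cm.
m_obj = -d_i/d_o = -7.800/0.65 = -12.000.
Eyepiece angular magnification (image at near point): M_eye = 1 + D/f_e = 1 + 25/4 = 7.250.
Overall M = m_obj x M_eye = (-12.000)(7.250) = -87.00.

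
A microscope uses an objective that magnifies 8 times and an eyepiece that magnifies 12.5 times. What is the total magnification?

100

The overall magnification of a compound microscope is the product of the objective and eyepiece magnifications:
M = M_obj x M_eye = 8 x 12.5 = 100.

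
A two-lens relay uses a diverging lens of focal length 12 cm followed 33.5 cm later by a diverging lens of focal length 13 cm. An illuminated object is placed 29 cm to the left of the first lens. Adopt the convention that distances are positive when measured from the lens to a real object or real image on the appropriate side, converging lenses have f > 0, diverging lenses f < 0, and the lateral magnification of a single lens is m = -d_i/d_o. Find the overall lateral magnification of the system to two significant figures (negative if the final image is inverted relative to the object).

0.069

First lens: d_i1 = 1/(1/(-12) - 1/29) = -8.488 cm.
m_1 = -(-8.488)/29 = 0.2927.
With d_i1 < 0 the first image is virtual and lies on the object side; the object distance for lens 2 is d_o2 = 33.5 - (-8.488) = 41.988 cm.
Second lens: d_i2 = 1/(1/(-13) - 1/(41.988)) = -9.927 cm.
m_2 = -(-9.927)/(41.988) = 0.2364.
Total m = m_1 x m_2 = (0.2927)(0.2364) = 0.0692.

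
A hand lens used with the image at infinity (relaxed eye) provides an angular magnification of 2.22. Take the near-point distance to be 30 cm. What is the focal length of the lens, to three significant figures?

13.5 cm

For the image at infinity, M = D/f.
f = D/M = 30/2.22 = 13.514 cm.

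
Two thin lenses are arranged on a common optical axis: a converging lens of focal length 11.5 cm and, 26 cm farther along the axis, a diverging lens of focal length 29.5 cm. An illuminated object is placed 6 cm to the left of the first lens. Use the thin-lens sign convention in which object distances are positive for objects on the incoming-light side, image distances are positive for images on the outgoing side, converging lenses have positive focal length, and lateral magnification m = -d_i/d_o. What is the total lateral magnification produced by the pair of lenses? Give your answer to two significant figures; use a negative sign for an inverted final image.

0.91

First lens: d_i1 = 1/(1/11.5 - 1/6) = -12.545 cm.
m_1 = -(-12.545)/6 = 2.0909.
The intermediate image is virtual, 12.545 cm to the left of lens 1, so d_o2 = L - d_i1 = 26 - (-12.545) = 38.545 cm.
Second lens: d_i2 = 1/(1/(-29.5) - 1/(38.545)) = -16.711 cm.
m_2 = -(-16.711)/(38.545) = 0.4335.
Overall magnification: m = m_1 m_2 = 0.9065.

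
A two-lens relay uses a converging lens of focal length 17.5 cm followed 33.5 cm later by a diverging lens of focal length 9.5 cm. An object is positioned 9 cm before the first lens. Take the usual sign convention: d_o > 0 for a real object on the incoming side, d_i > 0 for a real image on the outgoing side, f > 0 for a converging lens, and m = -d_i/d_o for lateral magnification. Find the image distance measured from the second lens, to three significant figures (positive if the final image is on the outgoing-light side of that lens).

-8.03 cm

Lens 1: 1/d_i1 = 1/f_1 - 1/d_o1 = 1/17.5 - 1/9 = -0.05397 cm^-1, so d_i1 = -18.529 cm.
With d_i1 < 0 the first image is virtual and lies on the object side; the object distance for lens 2 is d_o2 = 33.5 - (-18.529) = 52.029 cm.
Lens 2: 1/d_i2 = 1/f_2 - 1/d_o2 = 1/(-9.5) - 1/(52.029) = -0.12448 cm^-1, so d_i2 = -8.033 cm.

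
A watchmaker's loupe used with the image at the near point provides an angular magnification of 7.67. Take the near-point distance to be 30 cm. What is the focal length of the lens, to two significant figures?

For the image at the near point, M = 1 + D/f.
f = D/(M - 1) = 30/(7.67 - 1) = 4.498 cm.

4.5 cm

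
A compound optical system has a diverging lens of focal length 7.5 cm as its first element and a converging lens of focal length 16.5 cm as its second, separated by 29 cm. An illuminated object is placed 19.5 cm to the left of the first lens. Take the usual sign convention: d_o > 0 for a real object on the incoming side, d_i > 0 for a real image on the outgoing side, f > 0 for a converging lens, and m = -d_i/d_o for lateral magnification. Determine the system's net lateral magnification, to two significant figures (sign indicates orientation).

-0.26

Applying the thin-lens equation to the first lens, 1/(-7.5) = 1/19.5 + 1/d_i1, which gives d_i1 = -5.417 cm.
Its lateral magnification is m_1 = -d_i1/d_o1 = -(-5.417)/19.5 = 0.2778.
The intermediate image is virtual, 5.417 cm to the left of lens 1, so d_o2 = L - d_i1 = 29 - (-5.417) = 34.417 cm.
Applying the thin-lens equation again with f_2 = 16.5 cm and d_o2 = 34.417 cm gives d_i2 = 31.695 cm.
m_2 = -(31.695)/(34.417) = -0.9209.
Total m = m_1 x m_2 = (0.2778)(-0.9209) = -0.2558.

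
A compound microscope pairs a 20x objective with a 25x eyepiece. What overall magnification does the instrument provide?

The overall magnification of a compound microscope is the product of the objective and eyepiece magnifications:
M = M_obj x M_eye = 20 x 25 = 500.

500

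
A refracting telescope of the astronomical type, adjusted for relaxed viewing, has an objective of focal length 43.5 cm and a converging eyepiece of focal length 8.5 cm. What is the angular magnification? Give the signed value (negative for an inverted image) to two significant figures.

-5.1

M = -f_obj/f_eye = -43.5/(8.5) = -5.118.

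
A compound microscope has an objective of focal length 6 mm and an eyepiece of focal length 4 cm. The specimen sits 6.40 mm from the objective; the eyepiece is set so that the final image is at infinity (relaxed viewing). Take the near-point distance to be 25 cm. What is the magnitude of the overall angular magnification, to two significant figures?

94

Convert to cm: f_obj = 6 mm = 0.6 cm; d_o = 6.40 mm = 0.64 cm.
Objective: 1/d_i = 1/f_obj - 1/d_o = 1/0.6 - 1/0.64 = 0.10417 cm^-1, so d_i = 9.600 cm.
m_obj = -d_i/d_o = -9.600/0.64 = -15.000.
Eyepiece angular magnification (image at infinity): M_eye = D/f_e = 25/4 = 6.250.
Overall M = m_obj x M_eye = (-15.000)(6.250) = -93.75.
|M| = 93.75.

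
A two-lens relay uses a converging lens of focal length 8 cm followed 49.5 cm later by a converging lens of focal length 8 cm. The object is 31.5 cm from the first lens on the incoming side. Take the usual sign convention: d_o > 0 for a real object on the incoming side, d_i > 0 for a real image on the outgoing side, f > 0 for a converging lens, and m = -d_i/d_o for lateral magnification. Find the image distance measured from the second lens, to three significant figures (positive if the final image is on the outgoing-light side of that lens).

10.1 cm

Applying the thin-lens equation to the first lens, 1/8 = 1/31.5 + 1/d_i1, which gives d_i1 = 10.723 cm.
The intermediate image is 10.723 cm to the right of lens 1, so d_o2 = L - d_i1 = 49.5 - 10.723 = 38.777 cm.
Applying the thin-lens equation again with f_2 = 8 cm and d_o2 = 38.777 cm gives d_i2 = 10.080 cm.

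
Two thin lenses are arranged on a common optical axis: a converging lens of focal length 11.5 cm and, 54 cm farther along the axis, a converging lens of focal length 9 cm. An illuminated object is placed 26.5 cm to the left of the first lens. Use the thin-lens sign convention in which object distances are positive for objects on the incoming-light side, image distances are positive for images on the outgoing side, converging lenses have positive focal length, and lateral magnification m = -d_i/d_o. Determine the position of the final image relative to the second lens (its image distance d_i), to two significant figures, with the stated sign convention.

12 cm

First lens: d_i1 = 1/(1/11.5 - 1/26.5) = 20.317 cm.
That image sits 33.683 cm in front of the second lens, so d_o2 = 33.683 cm.
Second lens: d_i2 = 1/(1/9 - 1/(33.683)) = 12.282 cm.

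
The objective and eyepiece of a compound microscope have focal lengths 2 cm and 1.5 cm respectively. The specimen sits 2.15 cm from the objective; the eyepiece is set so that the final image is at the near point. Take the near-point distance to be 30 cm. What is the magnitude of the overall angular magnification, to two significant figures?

280

Objective: 1/d_i = 1/f_obj - 1/d_o = 1/2 - 1/2.15 = 0.03488 cm^-1, so d_i = 28.667 cm.
m_obj = -d_i/d_o = -28.667/2.15 = -13.333.
Eyepiece angular magnification (image at near point): M_eye = 1 + D/f_e = 1 + 30/1.5 = 21.000.
Overall M = m_obj x M_eye = (-13.333)(21.000) = -280.00.
|M| = 280.00.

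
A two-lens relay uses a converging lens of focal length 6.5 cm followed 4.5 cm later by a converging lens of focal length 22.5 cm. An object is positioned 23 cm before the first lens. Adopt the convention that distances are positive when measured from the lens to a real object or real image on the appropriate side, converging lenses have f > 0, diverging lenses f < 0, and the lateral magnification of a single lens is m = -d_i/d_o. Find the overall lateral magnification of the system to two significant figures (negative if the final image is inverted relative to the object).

-0.33

Lens 1: 1/d_i1 = 1/f_1 - 1/d_o1 = 1/6.5 - 1/23 = 0.11037 cm^-1, so d_i1 = 9.061 cm.
m_1 = -(9.061)/23 = -0.3939.
This image would form 9.061 cm past lens 1, i.e. 4.561 cm beyond lens 2, so it is a virtual object for lens 2: d_o2 = 4.5 - 9.061 = -4.561 cm.
Lens 2: 1/d_i2 = 1/f_2 - 1/d_o2 = 1/22.5 - 1/(-4.561) = 0.26371 cm^-1, so d_i2 = 3.792 cm.
m_2 = -(3.792)/(-4.561) = 0.8315.
Total m = m_1 x m_2 = (-0.3939)(0.8315) = -0.3275.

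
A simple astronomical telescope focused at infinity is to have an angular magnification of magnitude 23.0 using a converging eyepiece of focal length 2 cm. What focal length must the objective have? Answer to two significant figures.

|M| = f_obj/|f_eye|, so f_obj = |M| x |f_eye| = 23.0 x 2 = 46.000 cm.

46 cm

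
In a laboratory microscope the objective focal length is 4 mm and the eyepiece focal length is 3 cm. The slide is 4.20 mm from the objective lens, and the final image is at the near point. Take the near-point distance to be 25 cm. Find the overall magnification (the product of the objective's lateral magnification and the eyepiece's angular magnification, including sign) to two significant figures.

Convert to cm: f_obj = 4 mm = 0.4 cm; d_o = 4.20 mm = 0.42 cm.
Objective: 1/d_i = 1/f_obj - 1/d_o = 1/0.4 - 1/0.42 = 0.11905 cm^-1, so d_i = 8.400 cm.
m_obj = -d_i/d_o = -8.400/0.42 = -20.000.
Eyepiece angular magnification (image at near point): M_eye = 1 + D/f_e = 1 + 25/3 = 9.333.
Overall M = m_obj x M_eye = (-20.000)(9.333) = -186.67.

-190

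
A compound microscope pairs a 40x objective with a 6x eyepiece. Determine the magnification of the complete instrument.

The overall magnification of a compound microscope is the product of the objective and eyepiece magnifications:
M = M_obj x M_eye = 40 x 6 = 240.

240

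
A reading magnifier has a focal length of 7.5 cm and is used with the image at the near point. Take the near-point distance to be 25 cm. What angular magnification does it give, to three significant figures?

M = 1 + D/f = 1 + 25/7.5 = 4.333.

4.33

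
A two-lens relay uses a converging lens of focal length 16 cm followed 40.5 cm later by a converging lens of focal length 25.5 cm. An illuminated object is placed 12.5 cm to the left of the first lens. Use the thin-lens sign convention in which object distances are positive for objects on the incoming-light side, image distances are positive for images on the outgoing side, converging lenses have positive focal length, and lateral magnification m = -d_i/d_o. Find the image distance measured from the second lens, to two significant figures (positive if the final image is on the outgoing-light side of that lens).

Lens 1: 1/d_i1 = 1/f_1 - 1/d_o1 = 1/16 - 1/12.5 = -0.01750 cm^-1, so d_i1 = -57.143 cm.
The intermediate image is virtual, 57.143 cm to the left of lens 1, so d_o2 = L - d_i1 = 40.5 - (-57.143) = 97.643 cm.
Lens 2: 1/d_i2 = 1/f_2 - 1/d_o2 = 1/25.5 - 1/(97.643) = 0.02897 cm^-1, so d_i2 = 34.513 cm.

35 cm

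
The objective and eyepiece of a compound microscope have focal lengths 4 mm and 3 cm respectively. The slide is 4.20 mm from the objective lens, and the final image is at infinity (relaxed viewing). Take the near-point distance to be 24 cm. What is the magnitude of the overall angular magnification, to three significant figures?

Convert to cm: f_obj = 4 mm = 0.4 cm; d_o = 4.20 mm = 0.42 cm.
Objective: 1/d_i = 1/f_obj - 1/d_o = 1/0.4 - 1/0.42 = 0.11905 cm^-1, so d_i = 8.400 cm.
m_obj = -d_i/d_o = -8.400/0.42 = -20.000.
Eyepiece angular magnification (image at infinity): M_eye = D/f_e = 24/3 = 8.000.
Overall M = m_obj x M_eye = (-20.000)(8.000) = -160.00.
|M| = 160.00.

160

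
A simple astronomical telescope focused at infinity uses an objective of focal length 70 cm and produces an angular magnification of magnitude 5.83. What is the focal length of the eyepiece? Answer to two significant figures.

12 cm

|M| = f_obj/f_eye, so f_eye = f_obj/|M| = 70/5.83 = 12.007 cm.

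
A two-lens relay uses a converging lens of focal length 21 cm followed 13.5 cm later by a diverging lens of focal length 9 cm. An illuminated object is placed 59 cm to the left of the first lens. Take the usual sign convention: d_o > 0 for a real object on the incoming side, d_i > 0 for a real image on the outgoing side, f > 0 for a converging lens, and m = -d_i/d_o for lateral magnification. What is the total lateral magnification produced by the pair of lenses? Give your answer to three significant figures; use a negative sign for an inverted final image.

0.492

Applying the thin-lens equation to the first lens, 1/21 = 1/59 + 1/d_i1, which gives d_i1 = 32.605 cm.
Its lateral magnification is m_1 = -d_i1/d_o1 = -(32.605)/59 = -0.5526.
Since 32.605 cm > 13.5 cm, the first image lies past the second lens and serves as a virtual object: d_o2 = L - d_i1 = -19.105 cm.
Applying the thin-lens equation again with f_2 = -9 cm and d_o2 = -19.105 cm gives d_i2 = -17.016 cm.
m_2 = -(-17.016)/(-19.105) = -0.8906.
Overall magnification: m = m_1 m_2 = 0.4922.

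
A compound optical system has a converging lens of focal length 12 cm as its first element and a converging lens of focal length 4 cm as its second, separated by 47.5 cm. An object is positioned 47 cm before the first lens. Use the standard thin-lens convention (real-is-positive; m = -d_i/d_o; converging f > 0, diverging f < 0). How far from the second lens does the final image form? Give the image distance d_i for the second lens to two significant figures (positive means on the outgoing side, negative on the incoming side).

First lens: d_i1 = 1/(1/12 - 1/47) = 16.114 cm.
That image sits 31.386 cm in front of the second lens, so d_o2 = 31.386 cm.
Second lens: d_i2 = 1/(1/4 - 1/(31.386)) = 4.584 cm.

4.6 cm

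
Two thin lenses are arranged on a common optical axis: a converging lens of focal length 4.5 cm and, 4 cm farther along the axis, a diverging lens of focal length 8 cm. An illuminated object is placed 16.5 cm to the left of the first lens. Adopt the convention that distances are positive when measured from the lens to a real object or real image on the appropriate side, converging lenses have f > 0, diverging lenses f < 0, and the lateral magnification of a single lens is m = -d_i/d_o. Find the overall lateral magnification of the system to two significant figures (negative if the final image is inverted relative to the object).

-0.52

First lens: d_i1 = 1/(1/4.5 - 1/16.5) = 6.188 cm.
m_1 = -(6.188)/16.5 = -0.3750.
Since 6.188 cm > 4 cm, the first image lies past the second lens and serves as a virtual object: d_o2 = L - d_i1 = -2.188 cm.
Second lens: d_i2 = 1/(1/(-8) - 1/(-2.188)) = 3.011 cm.
m_2 = -(3.011)/(-2.188) = 1.3763.
The system's lateral magnification is m_1 m_2 = (-0.3750)(1.3763) = -0.5161.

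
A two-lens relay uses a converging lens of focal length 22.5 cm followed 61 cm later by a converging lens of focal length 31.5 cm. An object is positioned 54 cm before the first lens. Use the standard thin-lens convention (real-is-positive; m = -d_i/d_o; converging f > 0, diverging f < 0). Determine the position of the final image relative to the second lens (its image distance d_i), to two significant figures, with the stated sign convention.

-78 cm

First lens: d_i1 = 1/(1/22.5 - 1/54) = 38.571 cm.
That image sits 22.429 cm in front of the second lens, so d_o2 = 22.429 cm.
Second lens: d_i2 = 1/(1/31.5 - 1/(22.429)) = -77.882 cm.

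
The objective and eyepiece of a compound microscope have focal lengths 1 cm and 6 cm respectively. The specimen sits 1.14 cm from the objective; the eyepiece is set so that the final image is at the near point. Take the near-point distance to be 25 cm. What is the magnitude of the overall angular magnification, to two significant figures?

Objective: 1/d_i = 1/f_obj - 1/d_o = 1/1 - 1/1.14 = 0.12281 cm^-1, so d_i = 8.143 cm.
m_obj = -d_i/d_o = -8.143/1.14 = -7.143.
Eyepiece angular magnification (image at near point): M_eye = 1 + D/f_e = 1 + 25/6 = 5.167.
Overall M = m_obj x M_eye = (-7.143)(5.167) = -36.90.
|M| = 36.90.

37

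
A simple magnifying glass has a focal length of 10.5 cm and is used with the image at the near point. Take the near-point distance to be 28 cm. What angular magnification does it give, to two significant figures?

M = 1 + D/f = 1 + 28/10.5 = 3.667.

3.7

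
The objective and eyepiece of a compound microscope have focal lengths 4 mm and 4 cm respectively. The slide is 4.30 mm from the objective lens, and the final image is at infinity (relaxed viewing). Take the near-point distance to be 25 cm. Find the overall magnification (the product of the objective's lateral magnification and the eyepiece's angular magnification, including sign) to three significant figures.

Convert to cm: f_obj = 4 mm = 0.4 cm; d_o = 4.30 mm = 0.43 cm.
Objective: 1/d_i = 1/f_obj - 1/d_o = 1/0.4 - 1/0.43 = 0.17442 cm^-1, so d_i = 5.733 cm.
m_obj = -d_i/d_o = -5.733/0.43 = -13.333.
Eyepiece angular magnification (image at infinity): M_eye = D/f_e = 25/4 = 6.250.
Overall M = m_obj x M_eye = (-13.333)(6.250) = -83.33.

-83.3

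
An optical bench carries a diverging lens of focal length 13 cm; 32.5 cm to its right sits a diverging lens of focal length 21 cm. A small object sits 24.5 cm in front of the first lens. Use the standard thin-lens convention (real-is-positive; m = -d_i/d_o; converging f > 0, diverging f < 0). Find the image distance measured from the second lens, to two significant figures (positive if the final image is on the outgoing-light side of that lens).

Applying the thin-lens equation to the first lens, 1/(-13) = 1/24.5 + 1/d_i1, which gives d_i1 = -8.493 cm.
With d_i1 < 0 the first image is virtual and lies on the object side; the object distance for lens 2 is d_o2 = 32.5 - (-8.493) = 40.993 cm.
Applying the thin-lens equation again with f_2 = -21 cm and d_o2 = 40.993 cm gives d_i2 = -13.886 cm.

-14 cm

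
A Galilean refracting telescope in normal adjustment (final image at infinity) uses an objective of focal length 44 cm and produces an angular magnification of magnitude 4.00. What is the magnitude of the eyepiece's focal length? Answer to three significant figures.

11.0 cm

|M| = f_obj/|f_eye|, so |f_eye| = f_obj/|M| = 44/4.0 = 11.000 cm.
(The eyepiece is diverging, so its signed focal length is -11.000 cm.)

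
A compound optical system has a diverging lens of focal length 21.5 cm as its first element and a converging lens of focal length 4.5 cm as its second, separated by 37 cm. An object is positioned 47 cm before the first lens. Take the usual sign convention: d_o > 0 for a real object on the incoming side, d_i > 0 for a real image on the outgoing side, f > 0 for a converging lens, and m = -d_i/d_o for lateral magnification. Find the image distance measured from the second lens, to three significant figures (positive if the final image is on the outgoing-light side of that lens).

4.93 cm

First lens: d_i1 = 1/(1/(-21.5) - 1/47) = -14.752 cm.
With d_i1 < 0 the first image is virtual and lies on the object side; the object distance for lens 2 is d_o2 = 37 - (-14.752) = 51.752 cm.
Second lens: d_i2 = 1/(1/4.5 - 1/(51.752)) = 4.929 cm.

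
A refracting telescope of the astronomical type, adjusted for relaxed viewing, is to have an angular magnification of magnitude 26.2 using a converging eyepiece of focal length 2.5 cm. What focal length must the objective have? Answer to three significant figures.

65.5 cm

|M| = f_obj/|f_eye|, so f_obj = |M| x |f_eye| = 26.2 x 2.5 = 65.500 cm.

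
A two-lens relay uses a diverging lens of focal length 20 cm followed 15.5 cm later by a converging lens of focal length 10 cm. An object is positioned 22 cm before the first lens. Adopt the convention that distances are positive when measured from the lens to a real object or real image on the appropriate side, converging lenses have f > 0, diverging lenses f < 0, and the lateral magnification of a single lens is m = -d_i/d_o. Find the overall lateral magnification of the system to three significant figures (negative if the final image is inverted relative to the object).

Applying the thin-lens equation to the first lens, 1/(-20) = 1/22 + 1/d_i1, which gives d_i1 = -10.476 cm.
Its lateral magnification is m_1 = -d_i1/d_o1 = -(-10.476)/22 = 0.4762.
With d_i1 < 0 the first image is virtual and lies on the object side; the object distance for lens 2 is d_o2 = 15.5 - (-10.476) = 25.976 cm.
Applying the thin-lens equation again with f_2 = 10 cm and d_o2 = 25.976 cm gives d_i2 = 16.259 cm.
m_2 = -(16.259)/(25.976) = -0.6259.
Overall magnification: m = m_1 m_2 = -0.2981.

-0.298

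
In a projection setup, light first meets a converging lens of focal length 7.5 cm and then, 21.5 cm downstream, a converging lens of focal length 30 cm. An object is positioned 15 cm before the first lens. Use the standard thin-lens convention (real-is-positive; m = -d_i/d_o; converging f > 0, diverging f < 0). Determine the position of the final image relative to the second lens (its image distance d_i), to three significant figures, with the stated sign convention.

-8.30 cm

Lens 1: 1/d_i1 = 1/f_1 - 1/d_o1 = 1/7.5 - 1/15 = 0.06667 cm^-1, so d_i1 = 15.000 cm.
Object distance for lens 2: d_o2 = 21.5 - 15.000 = 6.500 cm.
Lens 2: 1/d_i2 = 1/f_2 - 1/d_o2 = 1/30 - 1/(6.500) = -0.12051 cm^-1, so d_i2 = -8.298 cm.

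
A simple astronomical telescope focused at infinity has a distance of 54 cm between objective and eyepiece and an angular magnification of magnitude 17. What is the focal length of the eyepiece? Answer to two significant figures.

3.0 cm

In normal adjustment the tube length equals f_obj + f_eye and |M| = f_obj/f_eye.
So f_obj = 17 f_eye and 17 f_eye + f_eye = 54 cm, giving f_eye = 54/18 = 3.000 cm and f_obj = 51.000 cm.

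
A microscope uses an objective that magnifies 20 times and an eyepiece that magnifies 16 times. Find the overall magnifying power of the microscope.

The overall magnification of a compound microscope is the product of the objective and eyepiece magnifications:
M = M_obj x M_eye = 20 x 16 = 320.

320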